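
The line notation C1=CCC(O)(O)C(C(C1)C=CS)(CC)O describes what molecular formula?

C11H18O3S

Heavy atoms from the SMILES: 11 C, 3 O, 1 S.
Implicit hydrogens by atom environment:
  5 × C: 1 H each → 5
  3 × C: 2 H each → 6
  3 × O: 1 H each → 3
  2 × C: no H
  1 × C: 3 H
  1 × S: 1 H
  Total hydrogens = 18.
Molecular formula: C11H18O3S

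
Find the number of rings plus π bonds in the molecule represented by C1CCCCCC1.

1

Molecular formula from the SMILES: C7H14.
DoU = (2C + 2 + N − H − X)/2 = (2·7 + 2 + 0 − 14 − 0)/2 = 2/2 = 1.
(Structurally: 1 ring(s) + 0 π bond(s) = 1.)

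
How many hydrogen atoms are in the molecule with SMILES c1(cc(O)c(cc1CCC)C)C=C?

Hydrogens are implicit in SMILES; fill each atom to its normal valence:
  4 × C (aromatic): no H
  3 × C: 2 H each → 6
  2 × C: 3 H each → 6
  2 × C (aromatic): 1 H each → 2
  1 × C: 1 H
  1 × O: 1 H
  Total hydrogens = 16.

16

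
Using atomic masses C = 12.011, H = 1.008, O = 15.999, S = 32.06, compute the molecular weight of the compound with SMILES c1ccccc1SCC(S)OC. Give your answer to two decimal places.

Molecular formula: C9H12OS2.
M = 9×12.011 + 12×1.008 + 1×15.999 + 2×32.06 = 200.31 g/mol.

200.31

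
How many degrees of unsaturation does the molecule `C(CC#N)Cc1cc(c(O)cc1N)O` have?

6

Molecular formula from the SMILES: C10H12N2O2.
DoU = (2C + 2 + N − H − X)/2 = (2·10 + 2 + 2 − 12 − 0)/2 = 12/2 = 6.
(Structurally: 1 ring(s) + 5 π bond(s) = 6.)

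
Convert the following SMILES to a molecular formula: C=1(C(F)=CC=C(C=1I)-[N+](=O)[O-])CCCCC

Heavy atoms from the SMILES: 11 C, 1 F, 1 I, 1 N, 2 O.
Implicit hydrogens by atom environment:
  4 × C: 2 H each → 8
  4 × C (aromatic): no H
  2 × C (aromatic): 1 H each → 2
  1 × C: 3 H
  1 × F: no H
  1 × I: no H
  1 × N (charge +1): no H
  1 × O: no H
  1 × O (charge -1): no H
  Total hydrogens = 13.
Molecular formula: C11H13FINO2

C11H13FINO2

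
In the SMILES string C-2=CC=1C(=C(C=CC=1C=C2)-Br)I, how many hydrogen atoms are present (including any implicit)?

Hydrogens are implicit in SMILES; fill each atom to its normal valence:
  6 × C (aromatic): 1 H each → 6
  4 × C (aromatic): no H
  1 × Br: no H
  1 × I: no H
  Total hydrogens = 6.

6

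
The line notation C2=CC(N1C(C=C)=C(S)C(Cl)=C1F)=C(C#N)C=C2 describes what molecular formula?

C13H8ClFN2S

Heavy atoms from the SMILES: 13 C, 1 Cl, 1 F, 2 N, 1 S.
Implicit hydrogens by atom environment:
  6 × C (aromatic): no H
  4 × C (aromatic): 1 H each → 4
  1 × C: 2 H
  1 × C: 1 H
  1 × C: no H
  1 × Cl: no H
  1 × F: no H
  1 × N (aromatic): no H
  1 × N: no H
  1 × S: 1 H
  Total hydrogens = 8.
Molecular formula: C13H8ClFN2S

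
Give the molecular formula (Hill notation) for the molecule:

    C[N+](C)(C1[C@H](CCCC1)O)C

Heavy atoms from the SMILES: 9 C, 1 N, 1 O.
Implicit hydrogens by atom environment:
  4 × C: 2 H each → 8
  3 × C: 3 H each → 9
  2 × C: 1 H each → 2
  1 × N (charge +1): no H
  1 × O: 1 H
  Total hydrogens = 20.
Net charge +1.
Molecular formula: C9H20NO+

C9H20NO+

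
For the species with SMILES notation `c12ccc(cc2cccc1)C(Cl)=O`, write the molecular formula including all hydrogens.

C11H7ClO

Heavy atoms from the SMILES: 11 C, 1 Cl, 1 O.
Implicit hydrogens by atom environment:
  7 × C (aromatic): 1 H each → 7
  3 × C (aromatic): no H
  1 × C: no H
  1 × Cl: no H
  1 × O: no H
  Total hydrogens = 7.
Molecular formula: C11H7ClO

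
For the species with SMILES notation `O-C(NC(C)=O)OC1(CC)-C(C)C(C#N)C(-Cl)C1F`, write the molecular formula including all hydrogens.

C12H18ClFN2O3

Heavy atoms from the SMILES: 12 C, 1 Cl, 1 F, 2 N, 3 O.
Implicit hydrogens by atom environment:
  5 × C: 1 H each → 5
  3 × C: 3 H each → 9
  3 × C: no H
  2 × O: no H
  1 × C: 2 H
  1 × Cl: no H
  1 × F: no H
  1 × N: 1 H
  1 × N: no H
  1 × O: 1 H
  Total hydrogens = 18.
Molecular formula: C12H18ClFN2O3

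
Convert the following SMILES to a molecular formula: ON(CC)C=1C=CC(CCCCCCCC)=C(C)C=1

Heavy atoms from the SMILES: 17 C, 1 N, 1 O.
Implicit hydrogens by atom environment:
  8 × C: 2 H each → 16
  3 × C: 3 H each → 9
  3 × C (aromatic): 1 H each → 3
  3 × C (aromatic): no H
  1 × N: no H
  1 × O: 1 H
  Total hydrogens = 29.
Molecular formula: C17H29NO

C17H29NO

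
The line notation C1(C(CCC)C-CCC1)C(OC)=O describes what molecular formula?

C11H20O2

Heavy atoms from the SMILES: 11 C, 2 O.
Implicit hydrogens by atom environment:
  6 × C: 2 H each → 12
  2 × C: 3 H each → 6
  2 × C: 1 H each → 2
  2 × O: no H
  1 × C: no H
  Total hydrogens = 20.
Molecular formula: C11H20O2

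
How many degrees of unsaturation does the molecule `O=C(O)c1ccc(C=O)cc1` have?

6

Molecular formula from the SMILES: C8H6O3.
DoU = (2C + 2 + N − H − X)/2 = (2·8 + 2 + 0 − 6 − 0)/2 = 12/2 = 6.
(Structurally: 1 ring(s) + 5 π bond(s) = 6.)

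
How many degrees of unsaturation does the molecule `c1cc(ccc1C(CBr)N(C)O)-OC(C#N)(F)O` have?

6

Molecular formula from the SMILES: C11H12BrFN2O3.
DoU = (2C + 2 + N − H − X)/2 = (2·11 + 2 + 2 − 12 − 2)/2 = 12/2 = 6.
(Structurally: 1 ring(s) + 5 π bond(s) = 6.)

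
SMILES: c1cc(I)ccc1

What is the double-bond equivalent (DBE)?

Molecular formula from the SMILES: C6H5I.
DoU = (2C + 2 + N − H − X)/2 = (2·6 + 2 + 0 − 5 − 1)/2 = 8/2 = 4.
(Structurally: 1 ring(s) + 3 π bond(s) = 4.)

4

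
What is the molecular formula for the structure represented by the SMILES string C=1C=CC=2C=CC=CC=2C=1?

C10H8

Heavy atoms from the SMILES: 10 C.
Implicit hydrogens by atom environment:
  8 × C (aromatic): 1 H each → 8
  2 × C (aromatic): no H
  Total hydrogens = 8.
Molecular formula: C10H8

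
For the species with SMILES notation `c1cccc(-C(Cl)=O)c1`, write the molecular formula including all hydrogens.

C7H5ClO

Heavy atoms from the SMILES: 7 C, 1 Cl, 1 O.
Implicit hydrogens by atom environment:
  5 × C (aromatic): 1 H each → 5
  1 × C (aromatic): no H
  1 × C: no H
  1 × Cl: no H
  1 × O: no H
  Total hydrogens = 5.
Molecular formula: C7H5ClO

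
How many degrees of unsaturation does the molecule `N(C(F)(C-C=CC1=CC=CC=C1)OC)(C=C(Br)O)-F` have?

6

Molecular formula from the SMILES: C13H14BrF2NO2.
DoU = (2C + 2 + N − H − X)/2 = (2·13 + 2 + 1 − 14 − 3)/2 = 12/2 = 6.
(Structurally: 1 ring(s) + 5 π bond(s) = 6.)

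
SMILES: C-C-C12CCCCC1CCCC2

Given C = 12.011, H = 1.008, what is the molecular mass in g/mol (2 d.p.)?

166.31

Molecular formula: C12H22.
M = 12×12.011 + 22×1.008 = 166.31 g/mol.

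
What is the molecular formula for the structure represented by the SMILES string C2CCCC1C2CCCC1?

Heavy atoms from the SMILES: 10 C.
Implicit hydrogens by atom environment:
  8 × C: 2 H each → 16
  2 × C: 1 H each → 2
  Total hydrogens = 18.
Molecular formula: C10H18

C10H18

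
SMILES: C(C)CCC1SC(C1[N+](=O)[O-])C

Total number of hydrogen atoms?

15

Hydrogens are implicit in SMILES; fill each atom to its normal valence:
  3 × C: 2 H each → 6
  3 × C: 1 H each → 3
  2 × C: 3 H each → 6
  1 × N (charge +1): no H
  1 × O: no H
  1 × O (charge -1): no H
  1 × S: no H
  Total hydrogens = 15.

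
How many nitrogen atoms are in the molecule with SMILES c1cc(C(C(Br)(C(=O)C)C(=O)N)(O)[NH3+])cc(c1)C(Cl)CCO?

2

The symbol for nitrogen appears 2 times in the SMILES.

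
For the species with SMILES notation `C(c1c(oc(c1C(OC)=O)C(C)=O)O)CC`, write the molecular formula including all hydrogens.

C11H14O5

Heavy atoms from the SMILES: 11 C, 5 O.
Implicit hydrogens by atom environment:
  4 × C (aromatic): no H
  3 × C: 3 H each → 9
  3 × O: no H
  2 × C: 2 H each → 4
  2 × C: no H
  1 × O: 1 H
  1 × O (aromatic): no H
  Total hydrogens = 14.
Molecular formula: C11H14O5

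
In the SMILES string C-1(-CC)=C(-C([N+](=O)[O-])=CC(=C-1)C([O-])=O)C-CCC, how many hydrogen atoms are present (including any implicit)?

Hydrogens are implicit in SMILES; fill each atom to its normal valence:
  4 × C: 2 H each → 8
  4 × C (aromatic): no H
  2 × C: 3 H each → 6
  2 × C (aromatic): 1 H each → 2
  2 × O: no H
  2 × O (charge -1): no H
  1 × C: no H
  1 × N (charge +1): no H
  Total hydrogens = 16.

16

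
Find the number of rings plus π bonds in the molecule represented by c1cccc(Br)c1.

4

Molecular formula from the SMILES: C6H5Br.
DoU = (2C + 2 + N − H − X)/2 = (2·6 + 2 + 0 − 5 − 1)/2 = 8/2 = 4.
(Structurally: 1 ring(s) + 3 π bond(s) = 4.)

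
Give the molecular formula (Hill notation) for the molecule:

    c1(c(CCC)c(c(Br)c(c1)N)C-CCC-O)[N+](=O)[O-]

Heavy atoms from the SMILES: 1 Br, 13 C, 2 N, 3 O.
Implicit hydrogens by atom environment:
  6 × C: 2 H each → 12
  5 × C (aromatic): no H
  1 × Br: no H
  1 × C: 3 H
  1 × C (aromatic): 1 H
  1 × N: 2 H
  1 × N (charge +1): no H
  1 × O: 1 H
  1 × O: no H
  1 × O (charge -1): no H
  Total hydrogens = 19.
Molecular formula: C13H19BrN2O3

C13H19BrN2O3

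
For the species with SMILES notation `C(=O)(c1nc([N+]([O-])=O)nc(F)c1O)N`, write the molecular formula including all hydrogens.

C5H3FN4O4

Heavy atoms from the SMILES: 5 C, 1 F, 4 N, 4 O.
Implicit hydrogens by atom environment:
  4 × C (aromatic): no H
  2 × N (aromatic): no H
  2 × O: no H
  1 × C: no H
  1 × F: no H
  1 × N: 2 H
  1 × N (charge +1): no H
  1 × O: 1 H
  1 × O (charge -1): no H
  Total hydrogens = 3.
Molecular formula: C5H3FN4O4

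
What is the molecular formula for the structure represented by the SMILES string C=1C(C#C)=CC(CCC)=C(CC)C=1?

Heavy atoms from the SMILES: 13 C.
Implicit hydrogens by atom environment:
  3 × C: 2 H each → 6
  3 × C (aromatic): 1 H each → 3
  3 × C (aromatic): no H
  2 × C: 3 H each → 6
  1 × C: 1 H
  1 × C: no H
  Total hydrogens = 16.
Molecular formula: C13H16

C13H16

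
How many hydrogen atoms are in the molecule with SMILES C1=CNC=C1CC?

Hydrogens are implicit in SMILES; fill each atom to its normal valence:
  3 × C (aromatic): 1 H each → 3
  1 × C: 3 H
  1 × C: 2 H
  1 × C (aromatic): no H
  1 × N (aromatic): 1 H
  Total hydrogens = 9.

9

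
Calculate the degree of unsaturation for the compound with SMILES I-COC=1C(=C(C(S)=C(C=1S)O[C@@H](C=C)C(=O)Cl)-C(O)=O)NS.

Molecular formula from the SMILES: C12H11ClINO5S3.
DoU = (2C + 2 + N − H − X)/2 = (2·12 + 2 + 1 − 11 − 2)/2 = 14/2 = 7.
(Structurally: 1 ring(s) + 6 π bond(s) = 7.)

7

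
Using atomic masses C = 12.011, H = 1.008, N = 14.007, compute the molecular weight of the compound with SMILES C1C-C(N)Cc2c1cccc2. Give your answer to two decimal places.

Molecular formula: C10H13N.
M = 10×12.011 + 13×1.008 + 1×14.007 = 147.22 g/mol.

147.22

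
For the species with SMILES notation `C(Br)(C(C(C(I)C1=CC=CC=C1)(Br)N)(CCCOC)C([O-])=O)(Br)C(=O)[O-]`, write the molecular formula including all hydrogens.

[C16H17Br3INO5]2-

Heavy atoms from the SMILES: 3 Br, 16 C, 1 I, 1 N, 5 O.
Implicit hydrogens by atom environment:
  5 × C (aromatic): 1 H each → 5
  5 × C: no H
  3 × Br: no H
  3 × C: 2 H each → 6
  3 × O: no H
  2 × O (charge -1): no H
  1 × C: 3 H
  1 × C: 1 H
  1 × C (aromatic): no H
  1 × I: no H
  1 × N: 2 H
  Total hydrogens = 17.
Net charge -2.
Molecular formula: [C16H17Br3INO5]2-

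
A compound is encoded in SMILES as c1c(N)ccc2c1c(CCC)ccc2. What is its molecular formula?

Heavy atoms from the SMILES: 13 C, 1 N.
Implicit hydrogens by atom environment:
  6 × C (aromatic): 1 H each → 6
  4 × C (aromatic): no H
  2 × C: 2 H each → 4
  1 × C: 3 H
  1 × N: 2 H
  Total hydrogens = 15.
Molecular formula: C13H15N

C13H15N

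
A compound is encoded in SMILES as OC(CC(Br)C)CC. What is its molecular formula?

C6H13BrO

Heavy atoms from the SMILES: 1 Br, 6 C, 1 O.
Implicit hydrogens by atom environment:
  2 × C: 3 H each → 6
  2 × C: 2 H each → 4
  2 × C: 1 H each → 2
  1 × Br: no H
  1 × O: 1 H
  Total hydrogens = 13.
Molecular formula: C6H13BrO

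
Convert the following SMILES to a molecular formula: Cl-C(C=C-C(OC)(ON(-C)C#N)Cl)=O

Heavy atoms from the SMILES: 7 C, 2 Cl, 2 N, 3 O.
Implicit hydrogens by atom environment:
  3 × C: no H
  3 × O: no H
  2 × C: 3 H each → 6
  2 × C: 1 H each → 2
  2 × Cl: no H
  2 × N: no H
  Total hydrogens = 8.
Molecular formula: C7H8Cl2N2O3

C7H8Cl2N2O3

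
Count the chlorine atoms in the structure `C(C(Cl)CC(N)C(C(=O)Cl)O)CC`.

2

The symbol for chlorine appears 2 times in the SMILES.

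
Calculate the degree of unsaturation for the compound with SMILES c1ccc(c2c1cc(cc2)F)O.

7

Molecular formula from the SMILES: C10H7FO.
DoU = (2C + 2 + N − H − X)/2 = (2·10 + 2 + 0 − 7 − 1)/2 = 14/2 = 7.
(Structurally: 2 ring(s) + 5 π bond(s) = 7.)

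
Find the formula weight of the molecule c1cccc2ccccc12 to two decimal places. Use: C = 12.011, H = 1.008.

128.17

Molecular formula: C10H8.
M = 10×12.011 + 8×1.008 = 128.17 g/mol.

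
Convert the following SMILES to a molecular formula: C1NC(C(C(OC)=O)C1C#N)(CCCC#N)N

C11H16N4O2

Heavy atoms from the SMILES: 11 C, 4 N, 2 O.
Implicit hydrogens by atom environment:
  4 × C: 2 H each → 8
  4 × C: no H
  2 × C: 1 H each → 2
  2 × N: no H
  2 × O: no H
  1 × C: 3 H
  1 × N: 2 H
  1 × N: 1 H
  Total hydrogens = 16.
Molecular formula: C11H16N4O2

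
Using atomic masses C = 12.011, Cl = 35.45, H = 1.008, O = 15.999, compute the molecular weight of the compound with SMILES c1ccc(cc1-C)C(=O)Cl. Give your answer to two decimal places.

154.59

Molecular formula: C8H7ClO.
M = 8×12.011 + 1×35.45 + 7×1.008 + 1×15.999 = 154.59 g/mol.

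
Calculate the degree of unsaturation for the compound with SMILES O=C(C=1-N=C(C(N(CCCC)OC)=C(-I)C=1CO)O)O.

Molecular formula from the SMILES: C12H17IN2O5.
DoU = (2C + 2 + N − H − X)/2 = (2·12 + 2 + 2 − 17 − 1)/2 = 10/2 = 5.
(Structurally: 1 ring(s) + 4 π bond(s) = 5.)

5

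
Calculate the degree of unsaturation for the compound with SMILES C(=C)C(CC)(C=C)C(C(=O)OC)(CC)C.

3

Molecular formula from the SMILES: C13H22O2.
DoU = (2C + 2 + N − H − X)/2 = (2·13 + 2 + 0 − 22 − 0)/2 = 6/2 = 3.
(Structurally: 0 ring(s) + 3 π bond(s) = 3.)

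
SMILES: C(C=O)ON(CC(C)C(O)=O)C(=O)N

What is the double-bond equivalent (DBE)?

Molecular formula from the SMILES: C7H12N2O5.
DoU = (2C + 2 + N − H − X)/2 = (2·7 + 2 + 2 − 12 − 0)/2 = 6/2 = 3.
(Structurally: 0 ring(s) + 3 π bond(s) = 3.)

3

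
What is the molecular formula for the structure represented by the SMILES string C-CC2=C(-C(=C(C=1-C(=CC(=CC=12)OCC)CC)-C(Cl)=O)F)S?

Heavy atoms from the SMILES: 17 C, 1 Cl, 1 F, 2 O, 1 S.
Implicit hydrogens by atom environment:
  8 × C (aromatic): no H
  3 × C: 3 H each → 9
  3 × C: 2 H each → 6
  2 × C (aromatic): 1 H each → 2
  2 × O: no H
  1 × C: no H
  1 × Cl: no H
  1 × F: no H
  1 × S: 1 H
  Total hydrogens = 18.
Molecular formula: C17H18ClFO2S

C17H18ClFO2S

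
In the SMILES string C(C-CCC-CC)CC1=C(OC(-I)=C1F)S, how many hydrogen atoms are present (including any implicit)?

18

Hydrogens are implicit in SMILES; fill each atom to its normal valence:
  7 × C: 2 H each → 14
  4 × C (aromatic): no H
  1 × C: 3 H
  1 × F: no H
  1 × I: no H
  1 × O (aromatic): no H
  1 × S: 1 H
  Total hydrogens = 18.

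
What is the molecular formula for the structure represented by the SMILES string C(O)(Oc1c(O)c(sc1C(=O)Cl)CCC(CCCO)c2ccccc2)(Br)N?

C18H21BrClNO5S

Heavy atoms from the SMILES: 1 Br, 18 C, 1 Cl, 1 N, 5 O, 1 S.
Implicit hydrogens by atom environment:
  5 × C: 2 H each → 10
  5 × C (aromatic): 1 H each → 5
  5 × C (aromatic): no H
  3 × O: 1 H each → 3
  2 × C: no H
  2 × O: no H
  1 × Br: no H
  1 × C: 1 H
  1 × Cl: no H
  1 × N: 2 H
  1 × S (aromatic): no H
  Total hydrogens = 21.
Molecular formula: C18H21BrClNO5S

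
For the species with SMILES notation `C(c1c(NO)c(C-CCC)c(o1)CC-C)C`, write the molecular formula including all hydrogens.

C13H23NO2

Heavy atoms from the SMILES: 13 C, 1 N, 2 O.
Implicit hydrogens by atom environment:
  6 × C: 2 H each → 12
  4 × C (aromatic): no H
  3 × C: 3 H each → 9
  1 × N: 1 H
  1 × O: 1 H
  1 × O (aromatic): no H
  Total hydrogens = 23.
Molecular formula: C13H23NO2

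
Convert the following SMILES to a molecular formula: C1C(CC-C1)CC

Heavy atoms from the SMILES: 7 C.
Implicit hydrogens by atom environment:
  5 × C: 2 H each → 10
  1 × C: 3 H
  1 × C: 1 H
  Total hydrogens = 14.
Molecular formula: C7H14

C7H14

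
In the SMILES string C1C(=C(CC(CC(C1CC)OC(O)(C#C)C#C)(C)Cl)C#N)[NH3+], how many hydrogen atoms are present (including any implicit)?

Hydrogens are implicit in SMILES; fill each atom to its normal valence:
  7 × C: no H
  4 × C: 2 H each → 8
  4 × C: 1 H each → 4
  2 × C: 3 H each → 6
  1 × Cl: no H
  1 × N (charge +1): 3 H
  1 × N: no H
  1 × O: 1 H
  1 × O: no H
  Total hydrogens = 22.

22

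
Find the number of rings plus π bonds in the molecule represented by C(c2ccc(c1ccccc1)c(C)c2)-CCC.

8

Molecular formula from the SMILES: C17H20.
DoU = (2C + 2 + N − H − X)/2 = (2·17 + 2 + 0 − 20 − 0)/2 = 16/2 = 8.
(Structurally: 2 ring(s) + 6 π bond(s) = 8.)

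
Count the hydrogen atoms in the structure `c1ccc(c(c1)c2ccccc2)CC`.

14

Hydrogens are implicit in SMILES; fill each atom to its normal valence:
  9 × C (aromatic): 1 H each → 9
  3 × C (aromatic): no H
  1 × C: 3 H
  1 × C: 2 H
  Total hydrogens = 14.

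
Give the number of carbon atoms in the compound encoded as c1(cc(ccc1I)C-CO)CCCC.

The symbol for carbon appears 12 times in the SMILES. Lowercase c denotes aromatic carbon and counts toward C.

12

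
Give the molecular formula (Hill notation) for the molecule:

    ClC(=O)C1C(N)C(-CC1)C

Heavy atoms from the SMILES: 7 C, 1 Cl, 1 N, 1 O.
Implicit hydrogens by atom environment:
  3 × C: 1 H each → 3
  2 × C: 2 H each → 4
  1 × C: 3 H
  1 × C: no H
  1 × Cl: no H
  1 × N: 2 H
  1 × O: no H
  Total hydrogens = 12.
Molecular formula: C7H12ClNO

C7H12ClNO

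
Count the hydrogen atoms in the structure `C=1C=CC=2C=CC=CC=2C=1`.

8

Hydrogens are implicit in SMILES; fill each atom to its normal valence:
  8 × C (aromatic): 1 H each → 8
  2 × C (aromatic): no H
  Total hydrogens = 8.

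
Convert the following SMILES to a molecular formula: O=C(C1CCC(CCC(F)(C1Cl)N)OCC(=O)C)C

Heavy atoms from the SMILES: 13 C, 1 Cl, 1 F, 1 N, 3 O.
Implicit hydrogens by atom environment:
  5 × C: 2 H each → 10
  3 × C: 1 H each → 3
  3 × C: no H
  3 × O: no H
  2 × C: 3 H each → 6
  1 × Cl: no H
  1 × F: no H
  1 × N: 2 H
  Total hydrogens = 21.
Molecular formula: C13H21ClFNO3

C13H21ClFNO3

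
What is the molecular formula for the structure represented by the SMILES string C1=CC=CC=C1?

Heavy atoms from the SMILES: 6 C.
Implicit hydrogens by atom environment:
  6 × C (aromatic): 1 H each → 6
  Total hydrogens = 6.
Molecular formula: C6H6

C6H6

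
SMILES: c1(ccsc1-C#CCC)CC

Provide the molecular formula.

C10H12S

Heavy atoms from the SMILES: 10 C, 1 S.
Implicit hydrogens by atom environment:
  2 × C: 3 H each → 6
  2 × C: 2 H each → 4
  2 × C (aromatic): 1 H each → 2
  2 × C (aromatic): no H
  2 × C: no H
  1 × S (aromatic): no H
  Total hydrogens = 12.
Molecular formula: C10H12S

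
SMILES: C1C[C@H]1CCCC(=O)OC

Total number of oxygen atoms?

The symbol for oxygen appears 2 times in the SMILES.

2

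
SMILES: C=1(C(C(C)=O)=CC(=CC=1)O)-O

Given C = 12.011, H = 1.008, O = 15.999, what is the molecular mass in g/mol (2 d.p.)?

Molecular formula: C8H8O3.
M = 8×12.011 + 8×1.008 + 3×15.999 = 152.15 g/mol.

152.15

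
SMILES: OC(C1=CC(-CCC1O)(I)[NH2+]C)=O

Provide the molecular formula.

Heavy atoms from the SMILES: 8 C, 1 I, 1 N, 3 O.
Implicit hydrogens by atom environment:
  3 × C: no H
  2 × C: 2 H each → 4
  2 × C: 1 H each → 2
  2 × O: 1 H each → 2
  1 × C: 3 H
  1 × I: no H
  1 × N (charge +1): 2 H
  1 × O: no H
  Total hydrogens = 13.
Net charge +1.
Molecular formula: C8H13INO3+

C8H13INO3+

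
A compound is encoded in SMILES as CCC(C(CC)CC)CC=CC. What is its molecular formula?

C12H24

Heavy atoms from the SMILES: 12 C.
Implicit hydrogens by atom environment:
  4 × C: 3 H each → 12
  4 × C: 2 H each → 8
  4 × C: 1 H each → 4
  Total hydrogens = 24.
Molecular formula: C12H24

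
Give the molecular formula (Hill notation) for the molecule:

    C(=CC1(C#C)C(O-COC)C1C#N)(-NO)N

Heavy atoms from the SMILES: 10 C, 3 N, 3 O.
Implicit hydrogens by atom environment:
  4 × C: 1 H each → 4
  4 × C: no H
  2 × O: no H
  1 × C: 3 H
  1 × C: 2 H
  1 × N: 2 H
  1 × N: 1 H
  1 × N: no H
  1 × O: 1 H
  Total hydrogens = 13.
Molecular formula: C10H13N3O3

C10H13N3O3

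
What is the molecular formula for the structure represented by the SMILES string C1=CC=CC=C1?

Heavy atoms from the SMILES: 6 C.
Implicit hydrogens by atom environment:
  6 × C (aromatic): 1 H each → 6
  Total hydrogens = 6.
Molecular formula: C6H6

C6H6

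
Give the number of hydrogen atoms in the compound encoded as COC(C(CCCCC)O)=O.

Hydrogens are implicit in SMILES; fill each atom to its normal valence:
  4 × C: 2 H each → 8
  2 × C: 3 H each → 6
  2 × O: no H
  1 × C: 1 H
  1 × C: no H
  1 × O: 1 H
  Total hydrogens = 16.

16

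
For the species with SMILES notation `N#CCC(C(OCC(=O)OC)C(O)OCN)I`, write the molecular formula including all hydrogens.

Heavy atoms from the SMILES: 9 C, 1 I, 2 N, 5 O.
Implicit hydrogens by atom environment:
  4 × O: no H
  3 × C: 2 H each → 6
  3 × C: 1 H each → 3
  2 × C: no H
  1 × C: 3 H
  1 × I: no H
  1 × N: 2 H
  1 × N: no H
  1 × O: 1 H
  Total hydrogens = 15.
Molecular formula: C9H15IN2O5

C9H15IN2O5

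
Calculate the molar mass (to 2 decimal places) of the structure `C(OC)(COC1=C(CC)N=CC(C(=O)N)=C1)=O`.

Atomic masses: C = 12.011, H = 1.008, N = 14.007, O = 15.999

238.24

Molecular formula: C11H14N2O4.
M = 11×12.011 + 14×1.008 + 2×14.007 + 4×15.999 = 238.24 g/mol.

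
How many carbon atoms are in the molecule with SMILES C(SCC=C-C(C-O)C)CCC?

10

The symbol for carbon appears 10 times in the SMILES.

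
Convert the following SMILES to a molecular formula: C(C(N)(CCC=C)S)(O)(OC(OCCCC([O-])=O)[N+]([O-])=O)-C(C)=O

Heavy atoms from the SMILES: 13 C, 2 N, 8 O, 1 S.
Implicit hydrogens by atom environment:
  6 × C: 2 H each → 12
  5 × O: no H
  4 × C: no H
  2 × C: 1 H each → 2
  2 × O (charge -1): no H
  1 × C: 3 H
  1 × N: 2 H
  1 × N (charge +1): no H
  1 × O: 1 H
  1 × S: 1 H
  Total hydrogens = 21.
Net charge -1.
Molecular formula: C13H21N2O8S-

C13H21N2O8S-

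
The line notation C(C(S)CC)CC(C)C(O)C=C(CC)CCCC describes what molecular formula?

C16H32OS

Heavy atoms from the SMILES: 16 C, 1 O, 1 S.
Implicit hydrogens by atom environment:
  7 × C: 2 H each → 14
  4 × C: 3 H each → 12
  4 × C: 1 H each → 4
  1 × C: no H
  1 × O: 1 H
  1 × S: 1 H
  Total hydrogens = 32.
Molecular formula: C16H32OS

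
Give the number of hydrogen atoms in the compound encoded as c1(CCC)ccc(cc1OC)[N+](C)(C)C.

22

Hydrogens are implicit in SMILES; fill each atom to its normal valence:
  5 × C: 3 H each → 15
  3 × C (aromatic): 1 H each → 3
  3 × C (aromatic): no H
  2 × C: 2 H each → 4
  1 × N (charge +1): no H
  1 × O: no H
  Total hydrogens = 22.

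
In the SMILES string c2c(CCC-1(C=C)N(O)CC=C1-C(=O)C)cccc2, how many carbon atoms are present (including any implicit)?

16

The symbol for carbon appears 16 times in the SMILES. Lowercase c denotes aromatic carbon and counts toward C.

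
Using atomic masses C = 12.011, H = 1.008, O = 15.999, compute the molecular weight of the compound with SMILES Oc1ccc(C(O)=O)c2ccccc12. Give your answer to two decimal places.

188.18

Molecular formula: C11H8O3.
M = 11×12.011 + 8×1.008 + 3×15.999 = 188.18 g/mol.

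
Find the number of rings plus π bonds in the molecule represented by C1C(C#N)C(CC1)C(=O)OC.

Molecular formula from the SMILES: C8H11NO2.
DoU = (2C + 2 + N − H − X)/2 = (2·8 + 2 + 1 − 11 − 0)/2 = 8/2 = 4.
(Structurally: 1 ring(s) + 3 π bond(s) = 4.)

4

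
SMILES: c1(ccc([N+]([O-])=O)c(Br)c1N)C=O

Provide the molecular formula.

Heavy atoms from the SMILES: 1 Br, 7 C, 2 N, 3 O.
Implicit hydrogens by atom environment:
  4 × C (aromatic): no H
  2 × C (aromatic): 1 H each → 2
  2 × O: no H
  1 × Br: no H
  1 × C: 1 H
  1 × N: 2 H
  1 × N (charge +1): no H
  1 × O (charge -1): no H
  Total hydrogens = 5.
Molecular formula: C7H5BrN2O3

C7H5BrN2O3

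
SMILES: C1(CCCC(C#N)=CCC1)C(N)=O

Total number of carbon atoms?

The symbol for carbon appears 10 times in the SMILES.

10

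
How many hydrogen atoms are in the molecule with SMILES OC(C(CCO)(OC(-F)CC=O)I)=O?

Hydrogens are implicit in SMILES; fill each atom to its normal valence:
  3 × C: 2 H each → 6
  3 × O: no H
  2 × C: 1 H each → 2
  2 × C: no H
  2 × O: 1 H each → 2
  1 × F: no H
  1 × I: no H
  Total hydrogens = 10.

10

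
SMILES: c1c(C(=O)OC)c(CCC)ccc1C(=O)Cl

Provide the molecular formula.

Heavy atoms from the SMILES: 12 C, 1 Cl, 3 O.
Implicit hydrogens by atom environment:
  3 × C (aromatic): 1 H each → 3
  3 × C (aromatic): no H
  3 × O: no H
  2 × C: 3 H each → 6
  2 × C: 2 H each → 4
  2 × C: no H
  1 × Cl: no H
  Total hydrogens = 13.
Molecular formula: C12H13ClO3

C12H13ClO3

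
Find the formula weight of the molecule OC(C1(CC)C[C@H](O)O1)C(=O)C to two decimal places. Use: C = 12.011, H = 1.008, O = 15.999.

174.20

Molecular formula: C8H14O4.
M = 8×12.011 + 14×1.008 + 4×15.999 = 174.20 g/mol.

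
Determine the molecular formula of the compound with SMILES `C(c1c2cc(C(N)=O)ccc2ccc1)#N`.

C12H8N2O

Heavy atoms from the SMILES: 12 C, 2 N, 1 O.
Implicit hydrogens by atom environment:
  6 × C (aromatic): 1 H each → 6
  4 × C (aromatic): no H
  2 × C: no H
  1 × N: 2 H
  1 × N: no H
  1 × O: no H
  Total hydrogens = 8.
Molecular formula: C12H8N2O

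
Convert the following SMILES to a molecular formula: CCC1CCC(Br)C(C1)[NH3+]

Heavy atoms from the SMILES: 1 Br, 8 C, 1 N.
Implicit hydrogens by atom environment:
  4 × C: 2 H each → 8
  3 × C: 1 H each → 3
  1 × Br: no H
  1 × C: 3 H
  1 × N (charge +1): 3 H
  Total hydrogens = 17.
Net charge +1.
Molecular formula: C8H17BrN+

C8H17BrN+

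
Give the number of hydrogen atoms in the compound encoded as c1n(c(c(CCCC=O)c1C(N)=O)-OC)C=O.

14

Hydrogens are implicit in SMILES; fill each atom to its normal valence:
  4 × O: no H
  3 × C: 2 H each → 6
  3 × C (aromatic): no H
  2 × C: 1 H each → 2
  1 × C: 3 H
  1 × C (aromatic): 1 H
  1 × C: no H
  1 × N: 2 H
  1 × N (aromatic): no H
  Total hydrogens = 14.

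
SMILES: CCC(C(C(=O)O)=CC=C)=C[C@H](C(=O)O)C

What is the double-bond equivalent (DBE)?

5

Molecular formula from the SMILES: C12H16O4.
DoU = (2C + 2 + N − H − X)/2 = (2·12 + 2 + 0 − 16 − 0)/2 = 10/2 = 5.
(Structurally: 0 ring(s) + 5 π bond(s) = 5.)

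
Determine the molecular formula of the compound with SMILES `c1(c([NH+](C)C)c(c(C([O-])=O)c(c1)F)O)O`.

C9H10FNO4

Heavy atoms from the SMILES: 9 C, 1 F, 1 N, 4 O.
Implicit hydrogens by atom environment:
  5 × C (aromatic): no H
  2 × C: 3 H each → 6
  2 × O: 1 H each → 2
  1 × C (aromatic): 1 H
  1 × C: no H
  1 × F: no H
  1 × N (charge +1): 1 H
  1 × O: no H
  1 × O (charge -1): no H
  Total hydrogens = 10.
Molecular formula: C9H10FNO4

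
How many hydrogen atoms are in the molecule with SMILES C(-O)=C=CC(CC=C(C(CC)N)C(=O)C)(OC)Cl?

20

Hydrogens are implicit in SMILES; fill each atom to its normal valence:
  4 × C: 1 H each → 4
  4 × C: no H
  3 × C: 3 H each → 9
  2 × C: 2 H each → 4
  2 × O: no H
  1 × Cl: no H
  1 × N: 2 H
  1 × O: 1 H
  Total hydrogens = 20.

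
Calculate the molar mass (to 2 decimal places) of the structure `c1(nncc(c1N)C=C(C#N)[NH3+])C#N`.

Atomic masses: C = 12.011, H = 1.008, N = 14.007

187.19

Molecular formula: C8H7N6+.
M = 8×12.011 + 7×1.008 + 6×14.007 = 187.19 g/mol.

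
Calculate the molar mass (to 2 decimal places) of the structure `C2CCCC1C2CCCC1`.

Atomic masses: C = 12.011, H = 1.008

Molecular formula: C10H18.
M = 10×12.011 + 18×1.008 = 138.25 g/mol.

138.25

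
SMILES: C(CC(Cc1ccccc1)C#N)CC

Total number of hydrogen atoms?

17

Hydrogens are implicit in SMILES; fill each atom to its normal valence:
  5 × C (aromatic): 1 H each → 5
  4 × C: 2 H each → 8
  1 × C: 3 H
  1 × C: 1 H
  1 × C: no H
  1 × C (aromatic): no H
  1 × N: no H
  Total hydrogens = 17.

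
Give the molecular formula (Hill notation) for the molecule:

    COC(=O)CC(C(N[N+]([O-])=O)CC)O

Heavy atoms from the SMILES: 7 C, 2 N, 5 O.
Implicit hydrogens by atom environment:
  3 × O: no H
  2 × C: 3 H each → 6
  2 × C: 2 H each → 4
  2 × C: 1 H each → 2
  1 × C: no H
  1 × N: 1 H
  1 × N (charge +1): no H
  1 × O: 1 H
  1 × O (charge -1): no H
  Total hydrogens = 14.
Molecular formula: C7H14N2O5

C7H14N2O5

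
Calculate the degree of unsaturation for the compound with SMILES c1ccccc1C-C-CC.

Molecular formula from the SMILES: C10H14.
DoU = (2C + 2 + N − H − X)/2 = (2·10 + 2 + 0 − 14 − 0)/2 = 8/2 = 4.
(Structurally: 1 ring(s) + 3 π bond(s) = 4.)

4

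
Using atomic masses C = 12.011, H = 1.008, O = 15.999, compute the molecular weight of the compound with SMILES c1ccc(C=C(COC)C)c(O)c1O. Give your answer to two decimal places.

Molecular formula: C11H14O3.
M = 11×12.011 + 14×1.008 + 3×15.999 = 194.23 g/mol.

194.23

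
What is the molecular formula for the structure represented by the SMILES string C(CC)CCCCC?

C8H18

Heavy atoms from the SMILES: 8 C.
Implicit hydrogens by atom environment:
  6 × C: 2 H each → 12
  2 × C: 3 H each → 6
  Total hydrogens = 18.
Molecular formula: C8H18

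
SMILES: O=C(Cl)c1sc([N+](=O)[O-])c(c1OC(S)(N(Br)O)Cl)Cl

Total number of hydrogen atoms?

Hydrogens are implicit in SMILES; fill each atom to its normal valence:
  4 × C (aromatic): no H
  3 × Cl: no H
  3 × O: no H
  2 × C: no H
  1 × Br: no H
  1 × N (charge +1): no H
  1 × N: no H
  1 × O: 1 H
  1 × O (charge -1): no H
  1 × S: 1 H
  1 × S (aromatic): no H
  Total hydrogens = 2.

2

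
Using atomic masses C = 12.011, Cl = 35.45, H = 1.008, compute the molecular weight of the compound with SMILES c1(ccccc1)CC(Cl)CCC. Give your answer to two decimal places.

182.69

Molecular formula: C11H15Cl.
M = 11×12.011 + 1×35.45 + 15×1.008 = 182.69 g/mol.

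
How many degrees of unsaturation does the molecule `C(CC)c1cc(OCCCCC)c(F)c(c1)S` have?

Molecular formula from the SMILES: C14H21FOS.
DoU = (2C + 2 + N − H − X)/2 = (2·14 + 2 + 0 − 21 − 1)/2 = 8/2 = 4.
(Structurally: 1 ring(s) + 3 π bond(s) = 4.)

4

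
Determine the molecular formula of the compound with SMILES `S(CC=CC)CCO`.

C6H12OS

Heavy atoms from the SMILES: 6 C, 1 O, 1 S.
Implicit hydrogens by atom environment:
  3 × C: 2 H each → 6
  2 × C: 1 H each → 2
  1 × C: 3 H
  1 × O: 1 H
  1 × S: no H
  Total hydrogens = 12.
Molecular formula: C6H12OS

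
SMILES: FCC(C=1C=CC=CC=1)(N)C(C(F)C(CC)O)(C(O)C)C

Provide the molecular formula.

C16H25F2NO2

Heavy atoms from the SMILES: 16 C, 2 F, 1 N, 2 O.
Implicit hydrogens by atom environment:
  5 × C (aromatic): 1 H each → 5
  3 × C: 3 H each → 9
  3 × C: 1 H each → 3
  2 × C: 2 H each → 4
  2 × C: no H
  2 × F: no H
  2 × O: 1 H each → 2
  1 × C (aromatic): no H
  1 × N: 2 H
  Total hydrogens = 25.
Molecular formula: C16H25F2NO2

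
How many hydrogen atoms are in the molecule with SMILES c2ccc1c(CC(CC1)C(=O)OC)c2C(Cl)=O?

13

Hydrogens are implicit in SMILES; fill each atom to its normal valence:
  3 × C: 2 H each → 6
  3 × C (aromatic): 1 H each → 3
  3 × C (aromatic): no H
  3 × O: no H
  2 × C: no H
  1 × C: 3 H
  1 × C: 1 H
  1 × Cl: no H
  Total hydrogens = 13.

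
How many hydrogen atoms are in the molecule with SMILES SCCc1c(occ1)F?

7

Hydrogens are implicit in SMILES; fill each atom to its normal valence:
  2 × C: 2 H each → 4
  2 × C (aromatic): 1 H each → 2
  2 × C (aromatic): no H
  1 × F: no H
  1 × O (aromatic): no H
  1 × S: 1 H
  Total hydrogens = 7.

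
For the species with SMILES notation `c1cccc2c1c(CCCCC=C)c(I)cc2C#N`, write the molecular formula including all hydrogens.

C17H16IN

Heavy atoms from the SMILES: 17 C, 1 I, 1 N.
Implicit hydrogens by atom environment:
  5 × C: 2 H each → 10
  5 × C (aromatic): 1 H each → 5
  5 × C (aromatic): no H
  1 × C: 1 H
  1 × C: no H
  1 × I: no H
  1 × N: no H
  Total hydrogens = 16.
Molecular formula: C17H16IN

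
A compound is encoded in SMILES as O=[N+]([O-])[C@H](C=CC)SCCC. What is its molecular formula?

C7H13NO2S

Heavy atoms from the SMILES: 7 C, 1 N, 2 O, 1 S.
Implicit hydrogens by atom environment:
  3 × C: 1 H each → 3
  2 × C: 3 H each → 6
  2 × C: 2 H each → 4
  1 × N (charge +1): no H
  1 × O: no H
  1 × O (charge -1): no H
  1 × S: no H
  Total hydrogens = 13.
Molecular formula: C7H13NO2S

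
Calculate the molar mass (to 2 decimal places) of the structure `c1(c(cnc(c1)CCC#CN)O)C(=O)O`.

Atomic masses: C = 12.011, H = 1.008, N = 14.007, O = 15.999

206.20

Molecular formula: C10H10N2O3.
M = 10×12.011 + 10×1.008 + 2×14.007 + 3×15.999 = 206.20 g/mol.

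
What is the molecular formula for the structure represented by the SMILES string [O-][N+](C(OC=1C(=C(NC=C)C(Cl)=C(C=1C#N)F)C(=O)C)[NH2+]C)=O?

Heavy atoms from the SMILES: 13 C, 1 Cl, 1 F, 4 N, 4 O.
Implicit hydrogens by atom environment:
  6 × C (aromatic): no H
  3 × O: no H
  2 × C: 3 H each → 6
  2 × C: 1 H each → 2
  2 × C: no H
  1 × C: 2 H
  1 × Cl: no H
  1 × F: no H
  1 × N (charge +1): 2 H
  1 × N: 1 H
  1 × N (charge +1): no H
  1 × N: no H
  1 × O (charge -1): no H
  Total hydrogens = 13.
Net charge +1.
Molecular formula: C13H13ClFN4O4+

C13H13ClFN4O4+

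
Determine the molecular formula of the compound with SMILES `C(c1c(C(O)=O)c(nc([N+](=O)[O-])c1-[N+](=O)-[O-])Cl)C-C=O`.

Heavy atoms from the SMILES: 9 C, 1 Cl, 3 N, 7 O.
Implicit hydrogens by atom environment:
  5 × C (aromatic): no H
  4 × O: no H
  2 × C: 2 H each → 4
  2 × N (charge +1): no H
  2 × O (charge -1): no H
  1 × C: 1 H
  1 × C: no H
  1 × Cl: no H
  1 × N (aromatic): no H
  1 × O: 1 H
  Total hydrogens = 6.
Molecular formula: C9H6ClN3O7

C9H6ClN3O7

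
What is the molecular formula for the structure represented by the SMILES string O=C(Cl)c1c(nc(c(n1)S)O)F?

Heavy atoms from the SMILES: 5 C, 1 Cl, 1 F, 2 N, 2 O, 1 S.
Implicit hydrogens by atom environment:
  4 × C (aromatic): no H
  2 × N (aromatic): no H
  1 × C: no H
  1 × Cl: no H
  1 × F: no H
  1 × O: 1 H
  1 × O: no H
  1 × S: 1 H
  Total hydrogens = 2.
Molecular formula: C5H2ClFN2O2S

C5H2ClFN2O2S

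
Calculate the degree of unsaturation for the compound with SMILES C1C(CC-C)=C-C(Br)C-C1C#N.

Molecular formula from the SMILES: C10H14BrN.
DoU = (2C + 2 + N − H − X)/2 = (2·10 + 2 + 1 − 14 − 1)/2 = 8/2 = 4.
(Structurally: 1 ring(s) + 3 π bond(s) = 4.)

4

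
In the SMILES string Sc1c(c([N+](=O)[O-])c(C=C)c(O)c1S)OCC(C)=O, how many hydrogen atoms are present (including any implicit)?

11

Hydrogens are implicit in SMILES; fill each atom to its normal valence:
  6 × C (aromatic): no H
  3 × O: no H
  2 × C: 2 H each → 4
  2 × S: 1 H each → 2
  1 × C: 3 H
  1 × C: 1 H
  1 × C: no H
  1 × N (charge +1): no H
  1 × O: 1 H
  1 × O (charge -1): no H
  Total hydrogens = 11.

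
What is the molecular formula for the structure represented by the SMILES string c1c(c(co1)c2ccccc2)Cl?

Heavy atoms from the SMILES: 10 C, 1 Cl, 1 O.
Implicit hydrogens by atom environment:
  7 × C (aromatic): 1 H each → 7
  3 × C (aromatic): no H
  1 × Cl: no H
  1 × O (aromatic): no H
  Total hydrogens = 7.
Molecular formula: C10H7ClO

C10H7ClO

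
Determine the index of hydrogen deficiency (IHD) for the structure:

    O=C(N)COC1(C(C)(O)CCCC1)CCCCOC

2

Molecular formula from the SMILES: C14H27NO4.
DoU = (2C + 2 + N − H − X)/2 = (2·14 + 2 + 1 − 27 − 0)/2 = 4/2 = 2.
(Structurally: 1 ring(s) + 1 π bond(s) = 2.)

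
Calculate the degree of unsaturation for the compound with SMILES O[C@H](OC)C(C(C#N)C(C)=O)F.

3

Molecular formula from the SMILES: C7H10FNO3.
DoU = (2C + 2 + N − H − X)/2 = (2·7 + 2 + 1 − 10 − 1)/2 = 6/2 = 3.
(Structurally: 0 ring(s) + 3 π bond(s) = 3.)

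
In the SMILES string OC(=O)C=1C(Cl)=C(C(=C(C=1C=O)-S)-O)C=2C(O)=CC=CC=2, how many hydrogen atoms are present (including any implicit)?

Hydrogens are implicit in SMILES; fill each atom to its normal valence:
  8 × C (aromatic): no H
  4 × C (aromatic): 1 H each → 4
  3 × O: 1 H each → 3
  2 × O: no H
  1 × C: 1 H
  1 × C: no H
  1 × Cl: no H
  1 × S: 1 H
  Total hydrogens = 9.

9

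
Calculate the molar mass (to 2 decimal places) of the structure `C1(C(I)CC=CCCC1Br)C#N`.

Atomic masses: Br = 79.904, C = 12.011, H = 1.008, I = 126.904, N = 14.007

340.00

Molecular formula: C9H11BrIN.
M = 1×79.904 + 9×12.011 + 11×1.008 + 1×126.904 + 1×14.007 = 340.00 g/mol.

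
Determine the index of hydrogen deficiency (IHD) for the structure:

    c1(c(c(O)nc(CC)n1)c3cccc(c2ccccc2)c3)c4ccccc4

16

Molecular formula from the SMILES: C24H20N2O.
DoU = (2C + 2 + N − H − X)/2 = (2·24 + 2 + 2 − 20 − 0)/2 = 32/2 = 16.
(Structurally: 4 ring(s) + 12 π bond(s) = 16.)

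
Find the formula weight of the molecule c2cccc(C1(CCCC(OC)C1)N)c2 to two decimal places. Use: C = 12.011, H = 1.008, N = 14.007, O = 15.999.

Molecular formula: C13H19NO.
M = 13×12.011 + 19×1.008 + 1×14.007 + 1×15.999 = 205.30 g/mol.

205.30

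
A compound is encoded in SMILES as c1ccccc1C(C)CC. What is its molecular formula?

C10H14

Heavy atoms from the SMILES: 10 C.
Implicit hydrogens by atom environment:
  5 × C (aromatic): 1 H each → 5
  2 × C: 3 H each → 6
  1 × C: 2 H
  1 × C: 1 H
  1 × C (aromatic): no H
  Total hydrogens = 14.
Molecular formula: C10H14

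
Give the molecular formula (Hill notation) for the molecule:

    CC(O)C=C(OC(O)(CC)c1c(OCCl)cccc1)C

Heavy atoms from the SMILES: 15 C, 1 Cl, 4 O.
Implicit hydrogens by atom environment:
  4 × C (aromatic): 1 H each → 4
  3 × C: 3 H each → 9
  2 × C: 2 H each → 4
  2 × C: 1 H each → 2
  2 × C: no H
  2 × C (aromatic): no H
  2 × O: 1 H each → 2
  2 × O: no H
  1 × Cl: no H
  Total hydrogens = 21.
Molecular formula: C15H21ClO4

C15H21ClO4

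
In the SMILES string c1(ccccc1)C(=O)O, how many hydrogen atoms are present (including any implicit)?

Hydrogens are implicit in SMILES; fill each atom to its normal valence:
  5 × C (aromatic): 1 H each → 5
  1 × C (aromatic): no H
  1 × C: no H
  1 × O: 1 H
  1 × O: no H
  Total hydrogens = 6.

6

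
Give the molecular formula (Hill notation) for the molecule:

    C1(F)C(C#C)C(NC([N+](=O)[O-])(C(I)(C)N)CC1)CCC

Heavy atoms from the SMILES: 13 C, 1 F, 1 I, 3 N, 2 O.
Implicit hydrogens by atom environment:
  4 × C: 2 H each → 8
  4 × C: 1 H each → 4
  3 × C: no H
  2 × C: 3 H each → 6
  1 × F: no H
  1 × I: no H
  1 × N: 2 H
  1 × N: 1 H
  1 × N (charge +1): no H
  1 × O: no H
  1 × O (charge -1): no H
  Total hydrogens = 21.
Molecular formula: C13H21FIN3O2

C13H21FIN3O2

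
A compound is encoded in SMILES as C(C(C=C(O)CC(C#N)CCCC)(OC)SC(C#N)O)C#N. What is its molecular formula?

Heavy atoms from the SMILES: 15 C, 3 N, 3 O, 1 S.
Implicit hydrogens by atom environment:
  5 × C: 2 H each → 10
  5 × C: no H
  3 × C: 1 H each → 3
  3 × N: no H
  2 × C: 3 H each → 6
  2 × O: 1 H each → 2
  1 × O: no H
  1 × S: no H
  Total hydrogens = 21.
Molecular formula: C15H21N3O3S

C15H21N3O3S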